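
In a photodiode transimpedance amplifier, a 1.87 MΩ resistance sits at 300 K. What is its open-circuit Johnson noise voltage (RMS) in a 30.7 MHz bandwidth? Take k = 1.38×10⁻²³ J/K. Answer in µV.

V_n = √(4kTRB)
4kTRB = 4 × 1.38×10⁻²³ × 300 × 1.87×10⁶ × 3.07×10⁷ = 9.51×10⁻⁷ V²
V_n = √(9.51×10⁻⁷) = 9.75×10⁻⁴ V = 975 µV

975 µV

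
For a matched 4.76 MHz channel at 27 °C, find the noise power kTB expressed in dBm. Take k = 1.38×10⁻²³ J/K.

T = 27 °C + 273.15 = 300.15 K
P_n = kTB = 1.38×10⁻²³ × 300.15 × 4.76×10⁶ = 1.97×10⁻¹⁴ W
In dBm: 10 log₁₀(1.97×10⁻¹⁴ / 10⁻³) = −107.1 dBm

−107.1 dBm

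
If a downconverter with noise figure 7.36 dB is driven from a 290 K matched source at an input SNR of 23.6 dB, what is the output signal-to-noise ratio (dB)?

16.24 dB

By definition F = SNR_in/SNR_out, so in dB: SNR_out = SNR_in − NF
SNR_out = 23.6 − 7.36 = 16.24 dB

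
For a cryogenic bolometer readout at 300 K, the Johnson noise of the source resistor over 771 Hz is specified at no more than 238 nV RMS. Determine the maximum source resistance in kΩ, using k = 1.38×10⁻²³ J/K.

4.44 kΩ

Johnson–Nyquist: V_n = √(4kTRB) ⇒ R = V_n² / (4kTB)
4kTB = 4 × 1.38×10⁻²³ × 300 × 7.71×10² = 1.28×10⁻¹⁷
R = (2.38×10⁻⁷)² / 1.28×10⁻¹⁷ = 4.44×10³ Ω = 4.44 kΩ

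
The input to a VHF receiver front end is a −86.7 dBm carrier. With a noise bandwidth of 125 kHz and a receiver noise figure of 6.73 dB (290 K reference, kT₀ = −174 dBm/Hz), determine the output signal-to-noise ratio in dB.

Noise floor: N = −174 + 10 log₁₀(B) + NF
10 log₁₀(1.25×10⁵) = 50.97 dB
N = −174 + 50.97 + 6.73 = −116.30 dBm
SNR = P_sig − N = −86.7 − (−116.30) = 29.60 dB → 29.6 dB

29.6 dB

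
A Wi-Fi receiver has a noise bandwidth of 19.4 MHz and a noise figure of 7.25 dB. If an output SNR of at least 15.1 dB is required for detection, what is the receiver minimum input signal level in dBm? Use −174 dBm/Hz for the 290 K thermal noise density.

−78.8 dBm

Sensitivity = −174 + 10 log₁₀(B) + NF + SNR_min
= −174 + 72.88 + 7.25 + 15.1
= −78.77 dBm → −78.8 dBm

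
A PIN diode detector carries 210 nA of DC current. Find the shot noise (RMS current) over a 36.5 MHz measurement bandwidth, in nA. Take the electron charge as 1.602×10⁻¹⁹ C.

1.57 nA

I_n = √(2qI·B)
2qI·B = 2 × 1.602×10⁻¹⁹ × 2.10×10⁻⁷ × 3.65×10⁷ = 2.46×10⁻¹⁸ A²
I_n = √(2.46×10⁻¹⁸) = 1.57×10⁻⁹ A = 1.57 nA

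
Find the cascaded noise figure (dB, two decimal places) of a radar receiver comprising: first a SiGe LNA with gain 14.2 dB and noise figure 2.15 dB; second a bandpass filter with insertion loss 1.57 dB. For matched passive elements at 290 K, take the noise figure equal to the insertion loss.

Convert to linear (a loss of L dB is a gain of −L dB): F_i = 10^(NF_i/10), G_i = 10^(G_i,dB/10)
  Stage 1: F_1 = 10^(2.15/10) = 1.641, G_1 = 10^(14.2/10) = 26.30
  Stage 2: F_2 = 10^(1.57/10) = 1.435, G_2 = 10^(−1.57/10) = 0.6966
Friis cascade:
  F = 1.641 + (1.435 − 1)/26.30 = 1.657
NF = 10 log₁₀(1.657) = 2.19 dB

2.19 dB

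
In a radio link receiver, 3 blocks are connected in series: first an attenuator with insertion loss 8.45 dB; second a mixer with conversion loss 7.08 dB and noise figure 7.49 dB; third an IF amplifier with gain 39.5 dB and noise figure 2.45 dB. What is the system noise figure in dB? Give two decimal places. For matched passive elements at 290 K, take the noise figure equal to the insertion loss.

18.22 dB

Convert to linear (a loss of L dB is a gain of −L dB): F_i = 10^(NF_i/10), G_i = 10^(G_i,dB/10)
  Stage 1: F_1 = 10^(8.45/10) = 6.998, G_1 = 10^(−8.45/10) = 0.1429
  Stage 2: F_2 = 10^(7.49/10) = 5.610, G_2 = 10^(−7.08/10) = 0.1959
  Stage 3: F_3 = 10^(2.45/10) = 1.758, G_3 = 10^(39.5/10) = 8913
Friis cascade:
  F = 6.998 + (5.610 − 1)/0.1429 + (1.758 − 1)/0.02799 = 66.34
NF = 10 log₁₀(66.34) = 18.22 dB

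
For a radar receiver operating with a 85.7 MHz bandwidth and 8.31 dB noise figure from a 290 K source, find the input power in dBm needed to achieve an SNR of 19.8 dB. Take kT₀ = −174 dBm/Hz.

Sensitivity = −174 + 10 log₁₀(B) + NF + SNR_min
= −174 + 79.33 + 8.31 + 19.8
= −66.56 dBm → −66.6 dBm

−66.6 dBm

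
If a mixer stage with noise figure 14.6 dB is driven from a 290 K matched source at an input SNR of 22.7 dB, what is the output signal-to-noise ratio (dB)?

8.1 dB

By definition F = SNR_in/SNR_out, so in dB: SNR_out = SNR_in − NF
SNR_out = 22.7 − 14.6 = 8.1 dB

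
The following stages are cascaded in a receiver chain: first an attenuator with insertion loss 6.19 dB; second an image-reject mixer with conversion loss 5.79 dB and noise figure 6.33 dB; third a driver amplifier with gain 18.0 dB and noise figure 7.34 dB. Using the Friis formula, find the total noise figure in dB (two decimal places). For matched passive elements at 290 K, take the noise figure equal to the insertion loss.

Convert to linear (a loss of L dB is a gain of −L dB): F_i = 10^(NF_i/10), G_i = 10^(G_i,dB/10)
  Stage 1: F_1 = 10^(6.19/10) = 4.159, G_1 = 10^(−6.19/10) = 0.2404
  Stage 2: F_2 = 10^(6.33/10) = 4.295, G_2 = 10^(−5.79/10) = 0.2636
  Stage 3: F_3 = 10^(7.34/10) = 5.420, G_3 = 10^(18.0/10) = 63.10
Friis cascade:
  F = 4.159 + (4.295 − 1)/0.2404 + (5.420 − 1)/0.06339 = 87.60
NF = 10 log₁₀(87.60) = 19.42 dB

19.42 dB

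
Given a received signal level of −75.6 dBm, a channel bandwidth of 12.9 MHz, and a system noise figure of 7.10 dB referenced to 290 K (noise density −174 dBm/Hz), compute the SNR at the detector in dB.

Noise floor: N = −174 + 10 log₁₀(B) + NF
10 log₁₀(1.29×10⁷) = 71.11 dB
N = −174 + 71.11 + 7.10 = −95.79 dBm
SNR = P_sig − N = −75.6 − (−95.79) = 20.19 dB → 20.2 dB

20.2 dB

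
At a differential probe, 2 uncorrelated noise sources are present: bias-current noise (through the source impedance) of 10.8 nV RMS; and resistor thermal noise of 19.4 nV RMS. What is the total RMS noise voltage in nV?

22.2 nV

Uncorrelated sources add in power (mean-square): V_tot = √(ΣV_i²)
V_tot = √[(1.08×10⁻⁸)² + (1.94×10⁻⁸)²] = 2.22×10⁻⁸ V = 22.2 nV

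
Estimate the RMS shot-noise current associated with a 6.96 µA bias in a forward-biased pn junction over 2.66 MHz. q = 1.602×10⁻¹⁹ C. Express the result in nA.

2.44 nA

I_n = √(2qI·B)
2qI·B = 2 × 1.602×10⁻¹⁹ × 6.96×10⁻⁶ × 2.66×10⁶ = 5.93×10⁻¹⁸ A²
I_n = √(5.93×10⁻¹⁸) = 2.44×10⁻⁹ A = 2.44 nA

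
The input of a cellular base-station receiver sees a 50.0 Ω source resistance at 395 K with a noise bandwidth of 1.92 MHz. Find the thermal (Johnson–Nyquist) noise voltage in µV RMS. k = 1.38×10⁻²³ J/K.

1.45 µV

V_n = √(4kTRB)
4kTRB = 4 × 1.38×10⁻²³ × 395 × 5.00×10¹ × 1.92×10⁶ = 2.09×10⁻¹² V²
V_n = √(2.09×10⁻¹²) = 1.45×10⁻⁶ V = 1.45 µV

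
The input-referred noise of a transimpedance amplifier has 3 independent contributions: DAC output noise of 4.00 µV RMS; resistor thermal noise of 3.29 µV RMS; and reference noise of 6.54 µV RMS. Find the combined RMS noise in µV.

Uncorrelated sources add in power (mean-square): V_tot = √(ΣV_i²)
V_tot = √[(4.00×10⁻⁶)² + (3.29×10⁻⁶)² + (6.54×10⁻⁶)²] = 8.34×10⁻⁶ V = 8.34 µV

8.34 µV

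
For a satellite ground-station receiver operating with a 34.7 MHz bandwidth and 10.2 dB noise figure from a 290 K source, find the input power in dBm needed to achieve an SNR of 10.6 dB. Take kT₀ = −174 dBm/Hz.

Sensitivity = −174 + 10 log₁₀(B) + NF + SNR_min
= −174 + 75.4 + 10.2 + 10.6
= −77.8 dBm → −77.8 dBm

−77.8 dBm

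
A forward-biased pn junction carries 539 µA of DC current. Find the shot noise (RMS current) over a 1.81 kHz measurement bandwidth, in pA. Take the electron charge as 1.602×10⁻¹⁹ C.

I_n = √(2qI·B)
2qI·B = 2 × 1.602×10⁻¹⁹ × 5.39×10⁻⁴ × 1.81×10³ = 3.13×10⁻¹⁹ A²
I_n = √(3.13×10⁻¹⁹) = 5.59×10⁻¹⁰ A = 559 pA

559 pA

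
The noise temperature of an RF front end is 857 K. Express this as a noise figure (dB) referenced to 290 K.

F = 1 + T_e/T₀ = 1 + 857/290 = 3.95517
NF = 10 log₁₀(3.95517) = 5.97 dB

5.97 dB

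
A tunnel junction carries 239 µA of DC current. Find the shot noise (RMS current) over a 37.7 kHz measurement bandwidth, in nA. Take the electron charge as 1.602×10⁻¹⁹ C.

1.70 nA

I_n = √(2qI·B)
2qI·B = 2 × 1.602×10⁻¹⁹ × 2.39×10⁻⁴ × 3.77×10⁴ = 2.89×10⁻¹⁸ A²
I_n = √(2.89×10⁻¹⁸) = 1.70×10⁻⁹ A = 1.70 nA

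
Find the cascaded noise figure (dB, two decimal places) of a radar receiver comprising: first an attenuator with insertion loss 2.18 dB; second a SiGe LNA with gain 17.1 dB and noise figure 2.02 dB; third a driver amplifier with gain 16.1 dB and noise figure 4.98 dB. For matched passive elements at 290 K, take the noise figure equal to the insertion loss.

Convert to linear (a loss of L dB is a gain of −L dB): F_i = 10^(NF_i/10), G_i = 10^(G_i,dB/10)
  Stage 1: F_1 = 10^(2.18/10) = 1.652, G_1 = 10^(−2.18/10) = 0.6053
  Stage 2: F_2 = 10^(2.02/10) = 1.592, G_2 = 10^(17.1/10) = 51.29
  Stage 3: F_3 = 10^(4.98/10) = 3.148, G_3 = 10^(16.1/10) = 40.74
Friis cascade:
  F = 1.652 + (1.592 − 1)/0.6053 + (3.148 − 1)/31.05 = 2.699
NF = 10 log₁₀(2.699) = 4.31 dB

4.31 dB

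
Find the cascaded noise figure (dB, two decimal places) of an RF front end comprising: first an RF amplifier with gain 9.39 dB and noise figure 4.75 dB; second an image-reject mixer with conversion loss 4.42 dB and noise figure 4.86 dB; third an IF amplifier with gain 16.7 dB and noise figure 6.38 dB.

6.32 dB

Convert to linear (a loss of L dB is a gain of −L dB): F_i = 10^(NF_i/10), G_i = 10^(G_i,dB/10)
  Stage 1: F_1 = 10^(4.75/10) = 2.985, G_1 = 10^(9.39/10) = 8.690
  Stage 2: F_2 = 10^(4.86/10) = 3.062, G_2 = 10^(−4.42/10) = 0.3614
  Stage 3: F_3 = 10^(6.38/10) = 4.345, G_3 = 10^(16.7/10) = 46.77
Friis cascade:
  F = 2.985 + (3.062 − 1)/8.690 + (4.345 − 1)/3.141 = 4.288
NF = 10 log₁₀(4.288) = 6.32 dB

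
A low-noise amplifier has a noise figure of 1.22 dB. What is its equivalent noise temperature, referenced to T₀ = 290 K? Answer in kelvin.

F = 10^(1.22/10) = 1.32434
T_e = (F − 1)·T₀ = (1.32434 − 1) × 290 = 94.1 K

94.1 K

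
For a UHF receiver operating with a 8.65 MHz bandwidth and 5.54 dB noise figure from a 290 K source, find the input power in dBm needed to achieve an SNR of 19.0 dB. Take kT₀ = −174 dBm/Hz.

−80.1 dBm

Sensitivity = −174 + 10 log₁₀(B) + NF + SNR_min
= −174 + 69.37 + 5.54 + 19.0
= −80.09 dBm → −80.1 dBm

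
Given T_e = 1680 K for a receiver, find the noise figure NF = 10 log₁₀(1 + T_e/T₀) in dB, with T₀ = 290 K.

8.32 dB

F = 1 + T_e/T₀ = 1 + 1680/290 = 6.7931
NF = 10 log₁₀(6.7931) = 8.32 dB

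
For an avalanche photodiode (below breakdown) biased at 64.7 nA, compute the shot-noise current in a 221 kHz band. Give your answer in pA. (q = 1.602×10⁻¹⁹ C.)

I_n = √(2qI·B)
2qI·B = 2 × 1.602×10⁻¹⁹ × 6.47×10⁻⁸ × 2.21×10⁵ = 4.58×10⁻²¹ A²
I_n = √(4.58×10⁻²¹) = 6.77×10⁻¹¹ A = 67.7 pA

67.7 pA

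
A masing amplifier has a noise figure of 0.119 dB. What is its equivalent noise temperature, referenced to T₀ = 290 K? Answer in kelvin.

F = 10^(0.119/10) = 1.02778
T_e = (F − 1)·T₀ = (1.02778 − 1) × 290 = 8.06 K

8.06 K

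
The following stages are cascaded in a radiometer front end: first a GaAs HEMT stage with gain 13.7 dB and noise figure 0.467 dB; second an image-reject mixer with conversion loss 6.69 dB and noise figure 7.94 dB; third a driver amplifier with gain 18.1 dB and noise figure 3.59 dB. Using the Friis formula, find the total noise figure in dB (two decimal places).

Convert to linear (a loss of L dB is a gain of −L dB): F_i = 10^(NF_i/10), G_i = 10^(G_i,dB/10)
  Stage 1: F_1 = 10^(0.467/10) = 1.114, G_1 = 10^(13.7/10) = 23.44
  Stage 2: F_2 = 10^(7.94/10) = 6.223, G_2 = 10^(−6.69/10) = 0.2143
  Stage 3: F_3 = 10^(3.59/10) = 2.286, G_3 = 10^(18.1/10) = 64.57
Friis cascade:
  F = 1.114 + (6.223 − 1)/23.44 + (2.286 − 1)/5.023 = 1.592
NF = 10 log₁₀(1.592) = 2.02 dB

2.02 dB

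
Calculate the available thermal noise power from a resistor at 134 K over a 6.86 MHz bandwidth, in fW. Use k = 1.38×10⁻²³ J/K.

P_n = kTB = 1.38×10⁻²³ × 134 × 6.86×10⁶ = 1.27×10⁻¹⁴ W = 12.7 fW

12.7 fW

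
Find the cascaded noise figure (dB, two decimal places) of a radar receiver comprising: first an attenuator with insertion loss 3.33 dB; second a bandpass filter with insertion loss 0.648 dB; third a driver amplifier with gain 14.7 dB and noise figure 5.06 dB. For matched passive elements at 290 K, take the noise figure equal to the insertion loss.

9.04 dB

Convert to linear (a loss of L dB is a gain of −L dB): F_i = 10^(NF_i/10), G_i = 10^(G_i,dB/10)
  Stage 1: F_1 = 10^(3.33/10) = 2.153, G_1 = 10^(−3.33/10) = 0.4645
  Stage 2: F_2 = 10^(0.648/10) = 1.161, G_2 = 10^(−0.648/10) = 0.8614
  Stage 3: F_3 = 10^(5.06/10) = 3.206, G_3 = 10^(14.7/10) = 29.51
Friis cascade:
  F = 2.153 + (1.161 − 1)/0.4645 + (3.206 − 1)/0.4001 = 8.013
NF = 10 log₁₀(8.013) = 9.04 dB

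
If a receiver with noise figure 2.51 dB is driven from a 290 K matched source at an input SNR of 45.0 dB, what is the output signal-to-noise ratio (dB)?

By definition F = SNR_in/SNR_out, so in dB: SNR_out = SNR_in − NF
SNR_out = 45.0 − 2.51 = 42.49 dB

42.49 dB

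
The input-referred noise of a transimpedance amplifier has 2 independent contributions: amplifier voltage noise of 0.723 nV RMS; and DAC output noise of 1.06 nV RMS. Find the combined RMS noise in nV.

1.28 nV

Uncorrelated sources add in power (mean-square): V_tot = √(ΣV_i²)
V_tot = √[(7.23×10⁻¹⁰)² + (1.06×10⁻⁹)²] = 1.28×10⁻⁹ V = 1.28 nV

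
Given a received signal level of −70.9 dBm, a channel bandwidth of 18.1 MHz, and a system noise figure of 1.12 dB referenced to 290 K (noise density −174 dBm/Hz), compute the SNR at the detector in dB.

Noise floor: N = −174 + 10 log₁₀(B) + NF
10 log₁₀(1.81×10⁷) = 72.58 dB
N = −174 + 72.58 + 1.12 = −100.30 dBm
SNR = P_sig − N = −70.9 − (−100.30) = 29.40 dB → 29.4 dB

29.4 dB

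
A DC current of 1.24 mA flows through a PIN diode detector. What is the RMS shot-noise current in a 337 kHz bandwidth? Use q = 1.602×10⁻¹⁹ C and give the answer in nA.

I_n = √(2qI·B)
2qI·B = 2 × 1.602×10⁻¹⁹ × 1.24×10⁻³ × 3.37×10⁵ = 1.34×10⁻¹⁶ A²
I_n = √(1.34×10⁻¹⁶) = 1.16×10⁻⁸ A = 11.6 nA

11.6 nA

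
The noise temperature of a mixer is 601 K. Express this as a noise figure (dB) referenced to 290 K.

F = 1 + T_e/T₀ = 1 + 601/290 = 3.07241
NF = 10 log₁₀(3.07241) = 4.87 dB

4.87 dB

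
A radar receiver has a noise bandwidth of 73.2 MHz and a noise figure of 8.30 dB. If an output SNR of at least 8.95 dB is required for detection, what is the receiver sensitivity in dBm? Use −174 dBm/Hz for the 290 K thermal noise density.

Sensitivity = −174 + 10 log₁₀(B) + NF + SNR_min
= −174 + 78.65 + 8.30 + 8.95
= −78.10 dBm → −78.1 dBm

−78.1 dBm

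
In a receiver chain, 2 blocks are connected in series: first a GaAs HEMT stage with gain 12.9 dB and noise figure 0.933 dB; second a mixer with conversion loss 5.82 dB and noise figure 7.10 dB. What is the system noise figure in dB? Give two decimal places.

Convert to linear (a loss of L dB is a gain of −L dB): F_i = 10^(NF_i/10), G_i = 10^(G_i,dB/10)
  Stage 1: F_1 = 10^(0.933/10) = 1.240, G_1 = 10^(12.9/10) = 19.50
  Stage 2: F_2 = 10^(7.10/10) = 5.129, G_2 = 10^(−5.82/10) = 0.2618
Friis cascade:
  F = 1.240 + (5.129 − 1)/19.50 = 1.451
NF = 10 log₁₀(1.451) = 1.62 dB

1.62 dB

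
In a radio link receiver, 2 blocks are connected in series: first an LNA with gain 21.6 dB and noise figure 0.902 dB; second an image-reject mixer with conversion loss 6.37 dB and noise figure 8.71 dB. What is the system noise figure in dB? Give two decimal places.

Convert to linear (a loss of L dB is a gain of −L dB): F_i = 10^(NF_i/10), G_i = 10^(G_i,dB/10)
  Stage 1: F_1 = 10^(0.902/10) = 1.231, G_1 = 10^(21.6/10) = 144.5
  Stage 2: F_2 = 10^(8.71/10) = 7.430, G_2 = 10^(−6.37/10) = 0.2307
Friis cascade:
  F = 1.231 + (7.430 − 1)/144.5 = 1.275
NF = 10 log₁₀(1.275) = 1.06 dB

1.06 dB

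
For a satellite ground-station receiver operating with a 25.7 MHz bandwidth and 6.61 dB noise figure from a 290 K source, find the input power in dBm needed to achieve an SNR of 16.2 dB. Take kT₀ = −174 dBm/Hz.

−77.1 dBm

Sensitivity = −174 + 10 log₁₀(B) + NF + SNR_min
= −174 + 74.1 + 6.61 + 16.2
= −77.09 dBm → −77.1 dBm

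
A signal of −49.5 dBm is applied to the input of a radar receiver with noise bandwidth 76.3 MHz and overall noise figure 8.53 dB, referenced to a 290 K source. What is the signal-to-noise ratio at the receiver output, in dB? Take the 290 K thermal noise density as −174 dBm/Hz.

37.1 dB

Noise floor: N = −174 + 10 log₁₀(B) + NF
10 log₁₀(7.63×10⁷) = 78.83 dB
N = −174 + 78.83 + 8.53 = −86.64 dBm
SNR = P_sig − N = −49.5 − (−86.64) = 37.14 dB → 37.1 dB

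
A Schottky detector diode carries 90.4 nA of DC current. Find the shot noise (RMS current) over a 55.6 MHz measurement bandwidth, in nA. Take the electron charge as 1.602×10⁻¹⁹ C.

I_n = √(2qI·B)
2qI·B = 2 × 1.602×10⁻¹⁹ × 9.04×10⁻⁸ × 5.56×10⁷ = 1.61×10⁻¹⁸ A²
I_n = √(1.61×10⁻¹⁸) = 1.27×10⁻⁹ A = 1.27 nA

1.27 nA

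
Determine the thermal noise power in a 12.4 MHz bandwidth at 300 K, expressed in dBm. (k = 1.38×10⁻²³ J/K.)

−102.9 dBm

P_n = kTB = 1.38×10⁻²³ × 300 × 1.24×10⁷ = 5.13×10⁻¹⁴ W
In dBm: 10 log₁₀(5.13×10⁻¹⁴ / 10⁻³) = −102.9 dBm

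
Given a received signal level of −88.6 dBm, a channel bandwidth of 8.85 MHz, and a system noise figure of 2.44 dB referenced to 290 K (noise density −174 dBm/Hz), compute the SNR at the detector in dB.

Noise floor: N = −174 + 10 log₁₀(B) + NF
10 log₁₀(8.85×10⁶) = 69.47 dB
N = −174 + 69.47 + 2.44 = −102.09 dBm
SNR = P_sig − N = −88.6 − (−102.09) = 13.49 dB → 13.5 dB

13.5 dB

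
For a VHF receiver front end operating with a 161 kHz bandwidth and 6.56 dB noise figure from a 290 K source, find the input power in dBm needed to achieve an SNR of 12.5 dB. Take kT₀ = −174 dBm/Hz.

−102.9 dBm

Sensitivity = −174 + 10 log₁₀(B) + NF + SNR_min
= −174 + 52.07 + 6.56 + 12.5
= −102.87 dBm → −102.9 dBm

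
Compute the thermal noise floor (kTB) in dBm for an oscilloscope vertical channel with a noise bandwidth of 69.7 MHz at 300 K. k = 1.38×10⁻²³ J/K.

−95.4 dBm

P_n = kTB = 1.38×10⁻²³ × 300 × 6.97×10⁷ = 2.89×10⁻¹³ W
In dBm: 10 log₁₀(2.89×10⁻¹³ / 10⁻³) = −95.4 dBm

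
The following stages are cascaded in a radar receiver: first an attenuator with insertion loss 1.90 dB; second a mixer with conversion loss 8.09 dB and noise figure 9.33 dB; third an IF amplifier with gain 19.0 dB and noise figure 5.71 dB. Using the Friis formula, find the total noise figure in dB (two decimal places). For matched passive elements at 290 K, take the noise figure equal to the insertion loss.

16.07 dB

Convert to linear (a loss of L dB is a gain of −L dB): F_i = 10^(NF_i/10), G_i = 10^(G_i,dB/10)
  Stage 1: F_1 = 10^(1.90/10) = 1.549, G_1 = 10^(−1.90/10) = 0.6457
  Stage 2: F_2 = 10^(9.33/10) = 8.570, G_2 = 10^(−8.09/10) = 0.1552
  Stage 3: F_3 = 10^(5.71/10) = 3.724, G_3 = 10^(19.0/10) = 79.43
Friis cascade:
  F = 1.549 + (8.570 − 1)/0.6457 + (3.724 − 1)/0.1002 = 40.45
NF = 10 log₁₀(40.45) = 16.07 dB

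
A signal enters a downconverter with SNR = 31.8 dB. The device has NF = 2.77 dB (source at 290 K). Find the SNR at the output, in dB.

By definition F = SNR_in/SNR_out, so in dB: SNR_out = SNR_in − NF
SNR_out = 31.8 − 2.77 = 29.03 dB

29.03 dB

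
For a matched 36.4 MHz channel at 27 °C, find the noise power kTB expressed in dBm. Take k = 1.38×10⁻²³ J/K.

T = 27 °C + 273.15 = 300.15 K
P_n = kTB = 1.38×10⁻²³ × 300.15 × 3.64×10⁷ = 1.51×10⁻¹³ W
In dBm: 10 log₁₀(1.51×10⁻¹³ / 10⁻³) = −98.2 dBm

−98.2 dBm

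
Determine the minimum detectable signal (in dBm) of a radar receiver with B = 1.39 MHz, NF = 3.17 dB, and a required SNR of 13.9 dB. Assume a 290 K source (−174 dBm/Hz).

−95.5 dBm

Sensitivity = −174 + 10 log₁₀(B) + NF + SNR_min
= −174 + 61.43 + 3.17 + 13.9
= −95.50 dBm → −95.5 dBm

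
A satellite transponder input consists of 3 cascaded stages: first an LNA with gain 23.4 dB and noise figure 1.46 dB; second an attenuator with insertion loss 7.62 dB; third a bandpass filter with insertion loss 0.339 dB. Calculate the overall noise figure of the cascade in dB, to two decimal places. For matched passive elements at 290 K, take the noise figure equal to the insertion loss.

1.53 dB

Convert to linear (a loss of L dB is a gain of −L dB): F_i = 10^(NF_i/10), G_i = 10^(G_i,dB/10)
  Stage 1: F_1 = 10^(1.46/10) = 1.400, G_1 = 10^(23.4/10) = 218.8
  Stage 2: F_2 = 10^(7.62/10) = 5.781, G_2 = 10^(−7.62/10) = 0.1730
  Stage 3: F_3 = 10^(0.339/10) = 1.081, G_3 = 10^(−0.339/10) = 0.9249
Friis cascade:
  F = 1.400 + (5.781 − 1)/218.8 + (1.081 − 1)/37.84 = 1.424
NF = 10 log₁₀(1.424) = 1.53 dB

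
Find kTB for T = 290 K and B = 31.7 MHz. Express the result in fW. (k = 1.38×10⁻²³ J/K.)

127 fW

P_n = kTB = 1.38×10⁻²³ × 290 × 3.17×10⁷ = 1.27×10⁻¹³ W = 127 fW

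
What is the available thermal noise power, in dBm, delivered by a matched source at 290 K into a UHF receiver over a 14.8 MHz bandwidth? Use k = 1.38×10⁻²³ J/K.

P_n = kTB = 1.38×10⁻²³ × 290 × 1.48×10⁷ = 5.92×10⁻¹⁴ W
In dBm: 10 log₁₀(5.92×10⁻¹⁴ / 10⁻³) = −102.3 dBm

−102.3 dBm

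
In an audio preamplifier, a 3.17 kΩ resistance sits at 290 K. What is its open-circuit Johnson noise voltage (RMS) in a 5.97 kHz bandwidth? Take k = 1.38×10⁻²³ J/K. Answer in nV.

550 nV

V_n = √(4kTRB)
4kTRB = 4 × 1.38×10⁻²³ × 290 × 3.17×10³ × 5.97×10³ = 3.03×10⁻¹³ V²
V_n = √(3.03×10⁻¹³) = 5.50×10⁻⁷ V = 550 nV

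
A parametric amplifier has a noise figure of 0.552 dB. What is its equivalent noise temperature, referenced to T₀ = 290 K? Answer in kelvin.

39.3 K

F = 10^(0.552/10) = 1.13553
T_e = (F − 1)·T₀ = (1.13553 − 1) × 290 = 39.3 K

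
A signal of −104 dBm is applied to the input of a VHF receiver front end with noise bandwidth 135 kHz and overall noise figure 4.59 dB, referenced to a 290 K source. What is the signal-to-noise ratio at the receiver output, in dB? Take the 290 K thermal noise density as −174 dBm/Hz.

Noise floor: N = −174 + 10 log₁₀(B) + NF
10 log₁₀(1.35×10⁵) = 51.3 dB
N = −174 + 51.3 + 4.59 = −118.11 dBm
SNR = P_sig − N = −104 − (−118.11) = 14.11 dB → 14.1 dB

14.1 dB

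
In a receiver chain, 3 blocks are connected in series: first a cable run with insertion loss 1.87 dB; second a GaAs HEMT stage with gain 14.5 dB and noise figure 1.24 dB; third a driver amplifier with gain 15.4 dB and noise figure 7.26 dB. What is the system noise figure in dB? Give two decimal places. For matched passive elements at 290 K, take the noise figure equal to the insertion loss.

Convert to linear (a loss of L dB is a gain of −L dB): F_i = 10^(NF_i/10), G_i = 10^(G_i,dB/10)
  Stage 1: F_1 = 10^(1.87/10) = 1.538, G_1 = 10^(−1.87/10) = 0.6501
  Stage 2: F_2 = 10^(1.24/10) = 1.330, G_2 = 10^(14.5/10) = 28.18
  Stage 3: F_3 = 10^(7.26/10) = 5.321, G_3 = 10^(15.4/10) = 34.67
Friis cascade:
  F = 1.538 + (1.330 − 1)/0.6501 + (5.321 − 1)/18.32 = 2.282
NF = 10 log₁₀(2.282) = 3.58 dB

3.58 dB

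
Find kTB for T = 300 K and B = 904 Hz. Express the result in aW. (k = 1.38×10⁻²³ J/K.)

P_n = kTB = 1.38×10⁻²³ × 300 × 9.04×10² = 3.74×10⁻¹⁸ W = 3.74 aW

3.74 aW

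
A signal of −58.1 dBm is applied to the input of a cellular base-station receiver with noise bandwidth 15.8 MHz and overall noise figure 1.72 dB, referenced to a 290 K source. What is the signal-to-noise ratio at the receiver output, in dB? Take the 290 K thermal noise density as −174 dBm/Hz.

42.2 dB

Noise floor: N = −174 + 10 log₁₀(B) + NF
10 log₁₀(1.58×10⁷) = 71.99 dB
N = −174 + 71.99 + 1.72 = −100.29 dBm
SNR = P_sig − N = −58.1 − (−100.29) = 42.19 dB → 42.2 dB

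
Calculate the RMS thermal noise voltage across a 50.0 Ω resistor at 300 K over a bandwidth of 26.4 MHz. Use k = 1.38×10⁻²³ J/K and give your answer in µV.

V_n = √(4kTRB)
4kTRB = 4 × 1.38×10⁻²³ × 300 × 5.00×10¹ × 2.64×10⁷ = 2.19×10⁻¹¹ V²
V_n = √(2.19×10⁻¹¹) = 4.68×10⁻⁶ V = 4.68 µV

4.68 µV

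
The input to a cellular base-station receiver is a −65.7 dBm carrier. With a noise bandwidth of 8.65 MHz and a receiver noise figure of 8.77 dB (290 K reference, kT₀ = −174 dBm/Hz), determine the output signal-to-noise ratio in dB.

30.2 dB

Noise floor: N = −174 + 10 log₁₀(B) + NF
10 log₁₀(8.65×10⁶) = 69.37 dB
N = −174 + 69.37 + 8.77 = −95.86 dBm
SNR = P_sig − N = −65.7 − (−95.86) = 30.16 dB → 30.2 dB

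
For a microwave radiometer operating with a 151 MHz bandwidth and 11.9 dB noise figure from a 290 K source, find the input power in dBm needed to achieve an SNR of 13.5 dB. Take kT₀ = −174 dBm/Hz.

Sensitivity = −174 + 10 log₁₀(B) + NF + SNR_min
= −174 + 81.79 + 11.9 + 13.5
= −66.81 dBm → −66.8 dBm

−66.8 dBm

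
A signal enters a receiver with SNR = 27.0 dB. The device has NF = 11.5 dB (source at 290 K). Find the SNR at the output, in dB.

By definition F = SNR_in/SNR_out, so in dB: SNR_out = SNR_in − NF
SNR_out = 27.0 − 11.5 = 15.5 dB

15.5 dB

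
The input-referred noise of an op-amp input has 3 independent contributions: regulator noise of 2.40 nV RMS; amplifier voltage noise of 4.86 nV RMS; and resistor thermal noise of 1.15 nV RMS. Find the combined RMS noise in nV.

Uncorrelated sources add in power (mean-square): V_tot = √(ΣV_i²)
V_tot = √[(2.40×10⁻⁹)² + (4.86×10⁻⁹)² + (1.15×10⁻⁹)²] = 5.54×10⁻⁹ V = 5.54 nV

5.54 nV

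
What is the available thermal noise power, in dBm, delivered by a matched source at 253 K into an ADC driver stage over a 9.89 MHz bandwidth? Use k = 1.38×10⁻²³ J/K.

−104.6 dBm

P_n = kTB = 1.38×10⁻²³ × 253 × 9.89×10⁶ = 3.45×10⁻¹⁴ W
In dBm: 10 log₁₀(3.45×10⁻¹⁴ / 10⁻³) = −104.6 dBm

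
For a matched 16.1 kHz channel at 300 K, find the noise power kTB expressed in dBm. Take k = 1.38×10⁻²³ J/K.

−131.8 dBm

P_n = kTB = 1.38×10⁻²³ × 300 × 1.61×10⁴ = 6.67×10⁻¹⁷ W
In dBm: 10 log₁₀(6.67×10⁻¹⁷ / 10⁻³) = −131.8 dBm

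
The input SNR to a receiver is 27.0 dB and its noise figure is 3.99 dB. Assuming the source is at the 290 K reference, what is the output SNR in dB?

By definition F = SNR_in/SNR_out, so in dB: SNR_out = SNR_in − NF
SNR_out = 27.0 − 3.99 = 23.01 dB

23.01 dB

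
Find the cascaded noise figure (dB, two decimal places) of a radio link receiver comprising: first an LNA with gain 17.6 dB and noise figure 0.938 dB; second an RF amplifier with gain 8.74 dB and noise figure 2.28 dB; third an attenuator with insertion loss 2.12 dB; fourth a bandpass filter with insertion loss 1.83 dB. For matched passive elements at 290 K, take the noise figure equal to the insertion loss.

0.99 dB

Convert to linear (a loss of L dB is a gain of −L dB): F_i = 10^(NF_i/10), G_i = 10^(G_i,dB/10)
  Stage 1: F_1 = 10^(0.938/10) = 1.241, G_1 = 10^(17.6/10) = 57.54
  Stage 2: F_2 = 10^(2.28/10) = 1.690, G_2 = 10^(8.74/10) = 7.482
  Stage 3: F_3 = 10^(2.12/10) = 1.629, G_3 = 10^(−2.12/10) = 0.6138
  Stage 4: F_4 = 10^(1.83/10) = 1.524, G_4 = 10^(−1.83/10) = 0.6561
Friis cascade:
  F = 1.241 + (1.690 − 1)/57.54 + (1.629 − 1)/430.5 + (1.524 − 1)/264.2 = 1.257
NF = 10 log₁₀(1.257) = 0.99 dB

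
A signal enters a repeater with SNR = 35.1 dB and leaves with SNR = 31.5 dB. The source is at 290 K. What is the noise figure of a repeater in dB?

NF (dB) = SNR_in(dB) − SNR_out(dB) when the source is at T₀
NF = 35.1 − 31.5 = 3.6 dB

3.6 dB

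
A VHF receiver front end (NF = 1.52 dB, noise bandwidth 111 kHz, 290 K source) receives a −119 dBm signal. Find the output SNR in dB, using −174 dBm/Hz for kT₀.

3.0 dB

Noise floor: N = −174 + 10 log₁₀(B) + NF
10 log₁₀(1.11×10⁵) = 50.45 dB
N = −174 + 50.45 + 1.52 = −122.03 dBm
SNR = P_sig − N = −119 − (−122.03) = 3.03 dB → 3.0 dB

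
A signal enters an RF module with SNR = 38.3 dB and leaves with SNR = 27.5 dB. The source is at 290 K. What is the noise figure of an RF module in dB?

NF (dB) = SNR_in(dB) − SNR_out(dB) when the source is at T₀
NF = 38.3 − 27.5 = 10.8 dB

10.8 dB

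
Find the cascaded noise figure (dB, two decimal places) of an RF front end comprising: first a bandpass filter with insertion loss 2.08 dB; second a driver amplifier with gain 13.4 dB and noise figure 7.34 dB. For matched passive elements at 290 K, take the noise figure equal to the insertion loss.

9.42 dB

Convert to linear (a loss of L dB is a gain of −L dB): F_i = 10^(NF_i/10), G_i = 10^(G_i,dB/10)
  Stage 1: F_1 = 10^(2.08/10) = 1.614, G_1 = 10^(−2.08/10) = 0.6194
  Stage 2: F_2 = 10^(7.34/10) = 5.420, G_2 = 10^(13.4/10) = 21.88
Friis cascade:
  F = 1.614 + (5.420 − 1)/0.6194 = 8.750
NF = 10 log₁₀(8.750) = 9.42 dB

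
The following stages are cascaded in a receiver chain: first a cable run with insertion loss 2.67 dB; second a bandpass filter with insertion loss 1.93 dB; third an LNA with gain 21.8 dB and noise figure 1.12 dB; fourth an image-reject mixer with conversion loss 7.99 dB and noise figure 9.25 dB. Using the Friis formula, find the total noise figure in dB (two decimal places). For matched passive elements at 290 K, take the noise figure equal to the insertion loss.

Convert to linear (a loss of L dB is a gain of −L dB): F_i = 10^(NF_i/10), G_i = 10^(G_i,dB/10)
  Stage 1: F_1 = 10^(2.67/10) = 1.849, G_1 = 10^(−2.67/10) = 0.5408
  Stage 2: F_2 = 10^(1.93/10) = 1.560, G_2 = 10^(−1.93/10) = 0.6412
  Stage 3: F_3 = 10^(1.12/10) = 1.294, G_3 = 10^(21.8/10) = 151.4
  Stage 4: F_4 = 10^(9.25/10) = 8.414, G_4 = 10^(−7.99/10) = 0.1589
Friis cascade:
  F = 1.849 + (1.560 − 1)/0.5408 + (1.294 − 1)/0.3467 + (8.414 − 1)/52.48 = 3.874
NF = 10 log₁₀(3.874) = 5.88 dB

5.88 dB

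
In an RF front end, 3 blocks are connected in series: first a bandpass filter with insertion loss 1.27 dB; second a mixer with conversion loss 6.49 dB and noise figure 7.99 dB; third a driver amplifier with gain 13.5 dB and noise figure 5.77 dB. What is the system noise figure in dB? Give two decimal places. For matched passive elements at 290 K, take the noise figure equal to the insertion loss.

13.98 dB

Convert to linear (a loss of L dB is a gain of −L dB): F_i = 10^(NF_i/10), G_i = 10^(G_i,dB/10)
  Stage 1: F_1 = 10^(1.27/10) = 1.340, G_1 = 10^(−1.27/10) = 0.7464
  Stage 2: F_2 = 10^(7.99/10) = 6.295, G_2 = 10^(−6.49/10) = 0.2244
  Stage 3: F_3 = 10^(5.77/10) = 3.776, G_3 = 10^(13.5/10) = 22.39
Friis cascade:
  F = 1.340 + (6.295 − 1)/0.7464 + (3.776 − 1)/0.1675 = 25.01
NF = 10 log₁₀(25.01) = 13.98 dB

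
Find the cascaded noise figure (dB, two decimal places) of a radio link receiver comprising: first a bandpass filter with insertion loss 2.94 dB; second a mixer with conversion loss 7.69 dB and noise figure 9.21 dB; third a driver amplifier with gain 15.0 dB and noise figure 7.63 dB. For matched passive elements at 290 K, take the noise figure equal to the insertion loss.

18.56 dB

Convert to linear (a loss of L dB is a gain of −L dB): F_i = 10^(NF_i/10), G_i = 10^(G_i,dB/10)
  Stage 1: F_1 = 10^(2.94/10) = 1.968, G_1 = 10^(−2.94/10) = 0.5082
  Stage 2: F_2 = 10^(9.21/10) = 8.337, G_2 = 10^(−7.69/10) = 0.1702
  Stage 3: F_3 = 10^(7.63/10) = 5.794, G_3 = 10^(15.0/10) = 31.62
Friis cascade:
  F = 1.968 + (8.337 − 1)/0.5082 + (5.794 − 1)/0.08650 = 71.83
NF = 10 log₁₀(71.83) = 18.56 dB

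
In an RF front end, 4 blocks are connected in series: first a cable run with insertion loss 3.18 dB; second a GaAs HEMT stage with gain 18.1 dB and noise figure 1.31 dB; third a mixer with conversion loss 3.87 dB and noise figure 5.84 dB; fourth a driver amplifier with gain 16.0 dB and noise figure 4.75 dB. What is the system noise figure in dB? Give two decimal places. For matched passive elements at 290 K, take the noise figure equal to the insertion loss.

4.86 dB

Convert to linear (a loss of L dB is a gain of −L dB): F_i = 10^(NF_i/10), G_i = 10^(G_i,dB/10)
  Stage 1: F_1 = 10^(3.18/10) = 2.080, G_1 = 10^(−3.18/10) = 0.4808
  Stage 2: F_2 = 10^(1.31/10) = 1.352, G_2 = 10^(18.1/10) = 64.57
  Stage 3: F_3 = 10^(5.84/10) = 3.837, G_3 = 10^(−3.87/10) = 0.4102
  Stage 4: F_4 = 10^(4.75/10) = 2.985, G_4 = 10^(16.0/10) = 39.81
Friis cascade:
  F = 2.080 + (1.352 − 1)/0.4808 + (3.837 − 1)/31.05 + (2.985 − 1)/12.74 = 3.059
NF = 10 log₁₀(3.059) = 4.86 dB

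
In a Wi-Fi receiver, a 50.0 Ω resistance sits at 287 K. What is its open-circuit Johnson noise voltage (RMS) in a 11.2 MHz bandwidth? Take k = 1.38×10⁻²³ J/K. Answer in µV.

V_n = √(4kTRB)
4kTRB = 4 × 1.38×10⁻²³ × 287 × 5.00×10¹ × 1.12×10⁷ = 8.87×10⁻¹² V²
V_n = √(8.87×10⁻¹²) = 2.98×10⁻⁶ V = 2.98 µV

2.98 µV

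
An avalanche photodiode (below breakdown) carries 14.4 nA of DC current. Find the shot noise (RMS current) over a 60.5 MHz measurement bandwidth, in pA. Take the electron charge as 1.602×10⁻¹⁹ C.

I_n = √(2qI·B)
2qI·B = 2 × 1.602×10⁻¹⁹ × 1.44×10⁻⁸ × 6.05×10⁷ = 2.79×10⁻¹⁹ A²
I_n = √(2.79×10⁻¹⁹) = 5.28×10⁻¹⁰ A = 528 pA

528 pA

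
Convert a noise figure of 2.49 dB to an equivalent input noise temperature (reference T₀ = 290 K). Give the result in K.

225 K

F = 10^(2.49/10) = 1.77419
T_e = (F − 1)·T₀ = (1.77419 − 1) × 290 = 225 K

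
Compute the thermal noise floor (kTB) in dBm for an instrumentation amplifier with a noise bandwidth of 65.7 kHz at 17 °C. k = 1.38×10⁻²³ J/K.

T = 17 °C + 273.15 = 290.15 K
P_n = kTB = 1.38×10⁻²³ × 290.15 × 6.57×10⁴ = 2.63×10⁻¹⁶ W
In dBm: 10 log₁₀(2.63×10⁻¹⁶ / 10⁻³) = −125.8 dBm

−125.8 dBm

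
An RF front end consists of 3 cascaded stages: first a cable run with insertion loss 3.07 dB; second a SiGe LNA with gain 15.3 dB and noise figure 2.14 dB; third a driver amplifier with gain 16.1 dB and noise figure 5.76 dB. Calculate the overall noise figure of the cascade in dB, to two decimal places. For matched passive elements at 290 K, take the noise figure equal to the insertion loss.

Convert to linear (a loss of L dB is a gain of −L dB): F_i = 10^(NF_i/10), G_i = 10^(G_i,dB/10)
  Stage 1: F_1 = 10^(3.07/10) = 2.028, G_1 = 10^(−3.07/10) = 0.4932
  Stage 2: F_2 = 10^(2.14/10) = 1.637, G_2 = 10^(15.3/10) = 33.88
  Stage 3: F_3 = 10^(5.76/10) = 3.767, G_3 = 10^(16.1/10) = 40.74
Friis cascade:
  F = 2.028 + (1.637 − 1)/0.4932 + (3.767 − 1)/16.71 = 3.485
NF = 10 log₁₀(3.485) = 5.42 dB

5.42 dB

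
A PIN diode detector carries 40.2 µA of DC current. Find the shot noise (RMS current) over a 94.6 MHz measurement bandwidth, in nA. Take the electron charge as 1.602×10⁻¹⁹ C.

I_n = √(2qI·B)
2qI·B = 2 × 1.602×10⁻¹⁹ × 4.02×10⁻⁵ × 9.46×10⁷ = 1.22×10⁻¹⁵ A²
I_n = √(1.22×10⁻¹⁵) = 3.49×10⁻⁸ A = 34.9 nA

34.9 nA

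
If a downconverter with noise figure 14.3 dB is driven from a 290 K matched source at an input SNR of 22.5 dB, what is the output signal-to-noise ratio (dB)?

By definition F = SNR_in/SNR_out, so in dB: SNR_out = SNR_in − NF
SNR_out = 22.5 − 14.3 = 8.2 dB

8.2 dB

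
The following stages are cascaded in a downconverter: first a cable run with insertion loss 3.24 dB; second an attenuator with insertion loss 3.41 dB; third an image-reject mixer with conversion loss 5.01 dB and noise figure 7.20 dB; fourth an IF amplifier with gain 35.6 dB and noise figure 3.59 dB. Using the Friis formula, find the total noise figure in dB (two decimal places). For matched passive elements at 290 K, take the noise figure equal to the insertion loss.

Convert to linear (a loss of L dB is a gain of −L dB): F_i = 10^(NF_i/10), G_i = 10^(G_i,dB/10)
  Stage 1: F_1 = 10^(3.24/10) = 2.109, G_1 = 10^(−3.24/10) = 0.4742
  Stage 2: F_2 = 10^(3.41/10) = 2.193, G_2 = 10^(−3.41/10) = 0.4560
  Stage 3: F_3 = 10^(7.20/10) = 5.248, G_3 = 10^(−5.01/10) = 0.3155
  Stage 4: F_4 = 10^(3.59/10) = 2.286, G_4 = 10^(35.6/10) = 3631
Friis cascade:
  F = 2.109 + (2.193 − 1)/0.4742 + (5.248 − 1)/0.2163 + (2.286 − 1)/0.06823 = 43.11
NF = 10 log₁₀(43.11) = 16.35 dB

16.35 dB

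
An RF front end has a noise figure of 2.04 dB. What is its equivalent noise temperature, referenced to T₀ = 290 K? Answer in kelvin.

174 K

F = 10^(2.04/10) = 1.59956
T_e = (F − 1)·T₀ = (1.59956 − 1) × 290 = 174 K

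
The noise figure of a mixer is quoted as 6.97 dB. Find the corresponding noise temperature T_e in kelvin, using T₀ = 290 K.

F = 10^(6.97/10) = 4.97737
T_e = (F − 1)·T₀ = (4.97737 − 1) × 290 = 1153 K

1153 K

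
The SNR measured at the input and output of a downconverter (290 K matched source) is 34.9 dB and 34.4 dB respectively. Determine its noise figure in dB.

0.5 dB

NF (dB) = SNR_in(dB) − SNR_out(dB) when the source is at T₀
NF = 34.9 − 34.4 = 0.5 dB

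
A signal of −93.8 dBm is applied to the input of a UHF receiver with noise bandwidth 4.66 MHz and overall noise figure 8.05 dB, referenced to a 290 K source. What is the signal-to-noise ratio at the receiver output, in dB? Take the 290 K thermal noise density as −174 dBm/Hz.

Noise floor: N = −174 + 10 log₁₀(B) + NF
10 log₁₀(4.66×10⁶) = 66.68 dB
N = −174 + 66.68 + 8.05 = −99.27 dBm
SNR = P_sig − N = −93.8 − (−99.27) = 5.47 dB → 5.5 dB

5.5 dB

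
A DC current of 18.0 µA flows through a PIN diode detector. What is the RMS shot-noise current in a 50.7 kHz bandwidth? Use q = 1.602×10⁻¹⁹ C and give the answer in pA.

I_n = √(2qI·B)
2qI·B = 2 × 1.602×10⁻¹⁹ × 1.80×10⁻⁵ × 5.07×10⁴ = 2.92×10⁻¹⁹ A²
I_n = √(2.92×10⁻¹⁹) = 5.41×10⁻¹⁰ A = 541 pA

541 pA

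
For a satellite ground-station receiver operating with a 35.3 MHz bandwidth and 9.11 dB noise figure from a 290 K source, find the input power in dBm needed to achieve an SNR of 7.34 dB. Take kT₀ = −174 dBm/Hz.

Sensitivity = −174 + 10 log₁₀(B) + NF + SNR_min
= −174 + 75.48 + 9.11 + 7.34
= −82.07 dBm → −82.1 dBm

−82.1 dBm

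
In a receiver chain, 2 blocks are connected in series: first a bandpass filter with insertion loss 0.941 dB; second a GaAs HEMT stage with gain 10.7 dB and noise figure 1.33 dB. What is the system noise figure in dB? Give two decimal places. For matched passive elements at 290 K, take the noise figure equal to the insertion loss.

Convert to linear (a loss of L dB is a gain of −L dB): F_i = 10^(NF_i/10), G_i = 10^(G_i,dB/10)
  Stage 1: F_1 = 10^(0.941/10) = 1.242, G_1 = 10^(−0.941/10) = 0.8052
  Stage 2: F_2 = 10^(1.33/10) = 1.358, G_2 = 10^(10.7/10) = 11.75
Friis cascade:
  F = 1.242 + (1.358 − 1)/0.8052 = 1.687
NF = 10 log₁₀(1.687) = 2.27 dB

2.27 dB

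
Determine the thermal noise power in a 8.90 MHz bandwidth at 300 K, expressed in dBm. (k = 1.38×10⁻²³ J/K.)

P_n = kTB = 1.38×10⁻²³ × 300 × 8.90×10⁶ = 3.68×10⁻¹⁴ W
In dBm: 10 log₁₀(3.68×10⁻¹⁴ / 10⁻³) = −104.3 dBm

−104.3 dBm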